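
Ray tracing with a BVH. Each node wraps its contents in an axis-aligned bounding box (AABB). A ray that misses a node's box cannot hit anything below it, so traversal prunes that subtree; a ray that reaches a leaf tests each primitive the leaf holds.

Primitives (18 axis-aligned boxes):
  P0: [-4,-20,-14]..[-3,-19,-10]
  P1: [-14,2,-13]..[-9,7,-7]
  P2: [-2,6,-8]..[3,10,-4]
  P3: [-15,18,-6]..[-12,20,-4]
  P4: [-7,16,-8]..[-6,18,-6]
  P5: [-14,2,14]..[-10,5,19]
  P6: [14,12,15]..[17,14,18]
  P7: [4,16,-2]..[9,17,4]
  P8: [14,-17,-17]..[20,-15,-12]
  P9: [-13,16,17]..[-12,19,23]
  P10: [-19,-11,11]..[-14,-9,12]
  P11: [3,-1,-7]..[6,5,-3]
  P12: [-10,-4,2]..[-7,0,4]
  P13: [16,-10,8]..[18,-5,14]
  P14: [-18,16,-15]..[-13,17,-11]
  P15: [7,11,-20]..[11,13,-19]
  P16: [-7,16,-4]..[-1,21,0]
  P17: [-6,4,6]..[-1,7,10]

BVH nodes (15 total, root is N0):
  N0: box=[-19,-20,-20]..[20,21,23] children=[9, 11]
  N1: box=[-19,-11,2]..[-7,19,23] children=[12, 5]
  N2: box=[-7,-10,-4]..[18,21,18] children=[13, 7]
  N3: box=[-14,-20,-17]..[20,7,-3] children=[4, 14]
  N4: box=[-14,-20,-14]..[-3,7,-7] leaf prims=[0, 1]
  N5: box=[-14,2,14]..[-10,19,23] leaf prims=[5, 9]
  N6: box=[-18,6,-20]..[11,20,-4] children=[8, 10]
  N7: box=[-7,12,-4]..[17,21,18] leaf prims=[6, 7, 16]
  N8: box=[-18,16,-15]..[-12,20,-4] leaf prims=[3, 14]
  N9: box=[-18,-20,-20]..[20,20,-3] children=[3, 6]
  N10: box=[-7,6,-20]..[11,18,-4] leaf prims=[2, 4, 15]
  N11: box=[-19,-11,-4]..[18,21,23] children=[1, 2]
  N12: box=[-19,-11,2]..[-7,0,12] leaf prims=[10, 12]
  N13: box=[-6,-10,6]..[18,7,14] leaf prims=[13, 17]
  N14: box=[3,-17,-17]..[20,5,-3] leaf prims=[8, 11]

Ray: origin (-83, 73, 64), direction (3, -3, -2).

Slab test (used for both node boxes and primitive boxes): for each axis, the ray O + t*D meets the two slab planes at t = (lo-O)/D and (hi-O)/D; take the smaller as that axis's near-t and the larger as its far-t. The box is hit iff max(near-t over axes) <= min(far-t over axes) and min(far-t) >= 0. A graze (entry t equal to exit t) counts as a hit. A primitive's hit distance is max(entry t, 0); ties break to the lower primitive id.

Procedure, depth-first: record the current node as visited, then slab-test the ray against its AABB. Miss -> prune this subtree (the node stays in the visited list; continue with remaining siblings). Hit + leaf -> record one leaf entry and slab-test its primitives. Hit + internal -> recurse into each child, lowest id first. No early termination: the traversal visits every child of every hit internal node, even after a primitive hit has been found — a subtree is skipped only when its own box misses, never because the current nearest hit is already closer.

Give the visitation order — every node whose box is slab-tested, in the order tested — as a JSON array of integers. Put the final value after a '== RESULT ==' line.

Traverse from the root:
N0 x:[64/3,103/3] y:[52/3,31] z:[41/2,42] -> hit [64/3,31], descend [9, 11]
  N9 x:[65/3,103/3] y:[53/3,31] z:[67/2,42] -> miss, prune
  N11 x:[64/3,101/3] y:[52/3,28] z:[41/2,34] -> hit [64/3,28], descend [1, 2]
    N1 x:[64/3,76/3] y:[18,28] z:[41/2,31] -> hit [64/3,76/3], descend [5, 12]
      N5 x:[23,73/3] y:[18,71/3] z:[41/2,25] -> hit [23,71/3] leaf, test {P5@t=23, P9(miss)}
      N12 x:[64/3,76/3] y:[73/3,28] z:[26,31] -> miss, prune
    N2 x:[76/3,101/3] y:[52/3,83/3] z:[23,34] -> hit [76/3,83/3], descend [7, 13]
      N7 x:[76/3,100/3] y:[52/3,61/3] z:[23,34] -> miss, prune
      N13 x:[77/3,101/3] y:[22,83/3] z:[25,29] -> hit [77/3,83/3] leaf, test {P13(miss), P17(miss)}

9 AABB tests over nodes [0, 9, 11, 1, 5, 12, 2, 7, 13]; 2 leaves entered; closest P5.

== RESULT ==
[0, 9, 11, 1, 5, 12, 2, 7, 13]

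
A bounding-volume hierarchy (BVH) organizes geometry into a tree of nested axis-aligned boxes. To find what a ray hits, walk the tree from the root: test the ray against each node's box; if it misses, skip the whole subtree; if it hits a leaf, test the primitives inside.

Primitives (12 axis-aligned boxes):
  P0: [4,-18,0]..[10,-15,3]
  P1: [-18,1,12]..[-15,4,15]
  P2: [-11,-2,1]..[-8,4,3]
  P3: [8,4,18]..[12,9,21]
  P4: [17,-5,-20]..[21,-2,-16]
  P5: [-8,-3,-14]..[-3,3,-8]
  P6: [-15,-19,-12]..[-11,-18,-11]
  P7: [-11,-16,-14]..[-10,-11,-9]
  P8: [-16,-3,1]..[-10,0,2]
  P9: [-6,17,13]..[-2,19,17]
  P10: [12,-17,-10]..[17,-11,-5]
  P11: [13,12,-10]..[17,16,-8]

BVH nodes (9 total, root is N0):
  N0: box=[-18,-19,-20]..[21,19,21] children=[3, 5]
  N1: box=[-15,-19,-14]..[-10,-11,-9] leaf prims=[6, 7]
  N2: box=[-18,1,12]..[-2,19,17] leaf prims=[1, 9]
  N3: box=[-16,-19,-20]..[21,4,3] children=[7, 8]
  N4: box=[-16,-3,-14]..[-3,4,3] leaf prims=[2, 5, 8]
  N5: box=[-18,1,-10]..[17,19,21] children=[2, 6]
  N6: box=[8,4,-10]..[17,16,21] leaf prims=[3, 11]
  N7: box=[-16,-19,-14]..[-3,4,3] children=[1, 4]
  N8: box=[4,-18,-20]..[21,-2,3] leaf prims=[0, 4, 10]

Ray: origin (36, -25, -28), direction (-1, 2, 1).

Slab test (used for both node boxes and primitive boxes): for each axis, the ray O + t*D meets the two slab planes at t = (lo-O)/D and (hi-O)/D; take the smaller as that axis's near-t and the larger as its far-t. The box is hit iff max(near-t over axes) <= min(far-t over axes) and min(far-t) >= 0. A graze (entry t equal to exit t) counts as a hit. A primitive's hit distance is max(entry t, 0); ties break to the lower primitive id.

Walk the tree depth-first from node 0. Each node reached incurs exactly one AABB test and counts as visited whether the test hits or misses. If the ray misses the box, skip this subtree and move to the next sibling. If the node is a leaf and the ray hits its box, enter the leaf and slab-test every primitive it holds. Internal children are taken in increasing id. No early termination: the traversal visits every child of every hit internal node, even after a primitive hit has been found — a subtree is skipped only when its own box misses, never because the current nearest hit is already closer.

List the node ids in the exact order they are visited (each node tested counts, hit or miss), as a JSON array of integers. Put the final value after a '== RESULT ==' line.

Walk:
N0 x:[15,54] y:[3,22] z:[8,49] -> hit [15,22], descend [3, 5]
  N3 x:[15,52] y:[3,29/2] z:[8,31] -> miss, prune
  N5 x:[19,54] y:[13,22] z:[18,49] -> hit [19,22], descend [2, 6]
    N2 x:[38,54] y:[13,22] z:[40,45] -> miss, prune
    N6 x:[19,28] y:[29/2,41/2] z:[18,49] -> hit [19,41/2] leaf, test {P3(miss), P11@t=19}

5 AABB tests over nodes [0, 3, 5, 2, 6]; 1 leaf entered; closest P11.

== RESULT ==
[0, 3, 5, 2, 6]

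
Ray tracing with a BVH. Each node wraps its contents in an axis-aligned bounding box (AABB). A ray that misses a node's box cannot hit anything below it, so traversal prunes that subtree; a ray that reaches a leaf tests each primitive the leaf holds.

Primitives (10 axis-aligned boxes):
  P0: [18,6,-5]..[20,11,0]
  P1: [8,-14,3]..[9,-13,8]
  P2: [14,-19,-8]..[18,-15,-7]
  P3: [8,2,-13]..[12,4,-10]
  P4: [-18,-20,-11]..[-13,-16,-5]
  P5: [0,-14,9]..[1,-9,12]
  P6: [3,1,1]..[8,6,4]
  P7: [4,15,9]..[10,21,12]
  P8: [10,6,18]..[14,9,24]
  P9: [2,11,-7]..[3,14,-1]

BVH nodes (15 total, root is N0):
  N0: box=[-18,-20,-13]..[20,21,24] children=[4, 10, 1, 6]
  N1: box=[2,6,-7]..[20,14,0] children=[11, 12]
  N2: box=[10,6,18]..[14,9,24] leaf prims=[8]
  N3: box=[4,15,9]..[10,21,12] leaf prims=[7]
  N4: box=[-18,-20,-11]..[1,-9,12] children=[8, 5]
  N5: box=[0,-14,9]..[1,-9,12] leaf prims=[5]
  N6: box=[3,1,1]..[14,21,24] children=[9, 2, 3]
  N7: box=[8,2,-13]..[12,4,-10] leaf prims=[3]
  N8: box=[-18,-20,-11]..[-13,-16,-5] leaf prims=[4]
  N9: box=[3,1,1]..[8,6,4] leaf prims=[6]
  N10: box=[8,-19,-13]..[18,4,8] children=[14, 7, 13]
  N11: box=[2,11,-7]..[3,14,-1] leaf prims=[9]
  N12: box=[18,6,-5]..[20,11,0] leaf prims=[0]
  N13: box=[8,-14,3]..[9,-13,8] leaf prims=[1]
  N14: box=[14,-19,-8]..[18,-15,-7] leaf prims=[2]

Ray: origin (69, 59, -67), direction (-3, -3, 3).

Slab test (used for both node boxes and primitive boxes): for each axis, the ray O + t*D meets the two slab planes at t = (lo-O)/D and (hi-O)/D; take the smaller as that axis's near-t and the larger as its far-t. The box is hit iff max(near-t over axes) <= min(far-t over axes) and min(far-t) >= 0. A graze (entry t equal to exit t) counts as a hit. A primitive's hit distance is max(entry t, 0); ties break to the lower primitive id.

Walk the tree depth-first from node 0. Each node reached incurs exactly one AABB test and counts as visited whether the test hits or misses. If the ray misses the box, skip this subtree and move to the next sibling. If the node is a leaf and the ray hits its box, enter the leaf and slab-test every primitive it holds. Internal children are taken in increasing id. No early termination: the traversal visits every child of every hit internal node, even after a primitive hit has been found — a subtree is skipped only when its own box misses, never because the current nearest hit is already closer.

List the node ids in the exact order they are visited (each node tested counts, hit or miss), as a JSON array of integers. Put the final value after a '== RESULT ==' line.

Walk:
N0 x:[49/3,29] y:[38/3,79/3] z:[18,91/3] -> hit [18,79/3], descend [1, 4, 6, 10]
  N1 x:[49/3,67/3] y:[15,53/3] z:[20,67/3] -> miss, prune
  N4 x:[68/3,29] y:[68/3,79/3] z:[56/3,79/3] -> hit [68/3,79/3], descend [5, 8]
    N5 x:[68/3,23] y:[68/3,73/3] z:[76/3,79/3] -> miss, prune
    N8 x:[82/3,29] y:[25,79/3] z:[56/3,62/3] -> miss, prune
  N6 x:[55/3,22] y:[38/3,58/3] z:[68/3,91/3] -> miss, prune
  N10 x:[17,61/3] y:[55/3,26] z:[18,25] -> hit [55/3,61/3], descend [7, 13, 14]
    N7 x:[19,61/3] y:[55/3,19] z:[18,19] -> hit [19,19] leaf, test {P3@t=19}
    N13 x:[20,61/3] y:[24,73/3] z:[70/3,25] -> miss, prune
    N14 x:[17,55/3] y:[74/3,26] z:[59/3,20] -> miss, prune

Visited [0, 1, 4, 5, 8, 6, 10, 7, 13, 14]. Tests: 10 box, 1 leaf. Nearest: P3.

== RESULT ==
[0, 1, 4, 5, 8, 6, 10, 7, 13, 14]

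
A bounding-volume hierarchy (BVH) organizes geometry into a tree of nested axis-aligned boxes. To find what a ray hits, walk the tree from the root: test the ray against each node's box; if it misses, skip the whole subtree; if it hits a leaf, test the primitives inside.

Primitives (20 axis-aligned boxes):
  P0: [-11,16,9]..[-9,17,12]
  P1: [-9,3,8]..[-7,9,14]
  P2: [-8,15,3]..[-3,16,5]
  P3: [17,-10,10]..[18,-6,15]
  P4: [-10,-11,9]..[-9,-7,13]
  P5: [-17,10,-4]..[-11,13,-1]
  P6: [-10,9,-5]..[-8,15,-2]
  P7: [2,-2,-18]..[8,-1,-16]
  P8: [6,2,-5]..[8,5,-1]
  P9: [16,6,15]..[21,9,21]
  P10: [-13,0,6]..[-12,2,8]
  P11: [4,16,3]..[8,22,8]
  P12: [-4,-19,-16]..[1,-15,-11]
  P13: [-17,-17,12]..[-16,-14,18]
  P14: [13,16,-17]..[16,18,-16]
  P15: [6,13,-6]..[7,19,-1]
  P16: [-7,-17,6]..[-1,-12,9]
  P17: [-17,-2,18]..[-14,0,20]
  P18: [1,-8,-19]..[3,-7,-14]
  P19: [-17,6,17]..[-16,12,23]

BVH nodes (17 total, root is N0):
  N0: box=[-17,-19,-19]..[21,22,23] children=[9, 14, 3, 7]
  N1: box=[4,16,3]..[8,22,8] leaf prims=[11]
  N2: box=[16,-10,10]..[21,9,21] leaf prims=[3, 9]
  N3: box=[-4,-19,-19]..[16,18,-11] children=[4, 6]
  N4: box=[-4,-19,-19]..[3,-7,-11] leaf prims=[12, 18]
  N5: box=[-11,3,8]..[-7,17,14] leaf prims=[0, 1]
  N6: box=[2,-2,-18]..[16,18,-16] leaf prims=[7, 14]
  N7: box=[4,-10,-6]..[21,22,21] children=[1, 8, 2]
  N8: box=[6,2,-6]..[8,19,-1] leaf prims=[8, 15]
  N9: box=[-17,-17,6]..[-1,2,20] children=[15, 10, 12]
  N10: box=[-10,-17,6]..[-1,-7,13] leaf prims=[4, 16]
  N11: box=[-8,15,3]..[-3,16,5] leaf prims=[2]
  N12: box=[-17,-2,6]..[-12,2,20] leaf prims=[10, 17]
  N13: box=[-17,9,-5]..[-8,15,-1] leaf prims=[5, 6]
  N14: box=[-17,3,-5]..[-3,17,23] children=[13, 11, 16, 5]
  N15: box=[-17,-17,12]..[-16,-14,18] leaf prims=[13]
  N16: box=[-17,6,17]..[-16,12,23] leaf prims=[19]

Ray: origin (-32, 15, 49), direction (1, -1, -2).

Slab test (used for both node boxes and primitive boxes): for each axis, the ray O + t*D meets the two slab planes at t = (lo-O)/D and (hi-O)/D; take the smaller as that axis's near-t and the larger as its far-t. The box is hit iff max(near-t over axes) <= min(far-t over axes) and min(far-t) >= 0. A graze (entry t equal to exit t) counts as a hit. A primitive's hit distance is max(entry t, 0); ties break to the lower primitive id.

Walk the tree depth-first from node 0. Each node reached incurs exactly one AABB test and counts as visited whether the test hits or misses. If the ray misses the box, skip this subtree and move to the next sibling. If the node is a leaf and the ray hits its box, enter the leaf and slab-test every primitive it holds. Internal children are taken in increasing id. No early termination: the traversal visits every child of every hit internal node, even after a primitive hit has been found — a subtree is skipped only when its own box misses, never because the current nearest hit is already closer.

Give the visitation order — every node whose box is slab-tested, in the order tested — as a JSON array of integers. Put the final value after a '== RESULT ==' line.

Walk:
N0 x:[15,53] y:[-7,34] z:[13,34] -> hit [15,34], descend [3, 7, 9, 14]
  N3 x:[28,48] y:[-3,34] z:[30,34] -> hit [30,34], descend [4, 6]
    N4 x:[28,35] y:[22,34] z:[30,34] -> hit [30,34] leaf, test {P12@t=30, P18(miss)}
    N6 x:[34,48] y:[-3,17] z:[65/2,67/2] -> miss, prune
  N7 x:[36,53] y:[-7,25] z:[14,55/2] -> miss, prune
  N9 x:[15,31] y:[13,32] z:[29/2,43/2] -> hit [15,43/2], descend [10, 12, 15]
    N10 x:[22,31] y:[22,32] z:[18,43/2] -> miss, prune
    N12 x:[15,20] y:[13,17] z:[29/2,43/2] -> hit [15,17] leaf, test {P10(miss), P17@t=15}
    N15 x:[15,16] y:[29,32] z:[31/2,37/2] -> miss, prune
  N14 x:[15,29] y:[-2,12] z:[13,27] -> miss, prune

order=[0, 3, 4, 6, 7, 9, 10, 12, 15, 14]  |boxes|=10  |leaves|=2  hit=P17

== RESULT ==
[0, 3, 4, 6, 7, 9, 10, 12, 15, 14]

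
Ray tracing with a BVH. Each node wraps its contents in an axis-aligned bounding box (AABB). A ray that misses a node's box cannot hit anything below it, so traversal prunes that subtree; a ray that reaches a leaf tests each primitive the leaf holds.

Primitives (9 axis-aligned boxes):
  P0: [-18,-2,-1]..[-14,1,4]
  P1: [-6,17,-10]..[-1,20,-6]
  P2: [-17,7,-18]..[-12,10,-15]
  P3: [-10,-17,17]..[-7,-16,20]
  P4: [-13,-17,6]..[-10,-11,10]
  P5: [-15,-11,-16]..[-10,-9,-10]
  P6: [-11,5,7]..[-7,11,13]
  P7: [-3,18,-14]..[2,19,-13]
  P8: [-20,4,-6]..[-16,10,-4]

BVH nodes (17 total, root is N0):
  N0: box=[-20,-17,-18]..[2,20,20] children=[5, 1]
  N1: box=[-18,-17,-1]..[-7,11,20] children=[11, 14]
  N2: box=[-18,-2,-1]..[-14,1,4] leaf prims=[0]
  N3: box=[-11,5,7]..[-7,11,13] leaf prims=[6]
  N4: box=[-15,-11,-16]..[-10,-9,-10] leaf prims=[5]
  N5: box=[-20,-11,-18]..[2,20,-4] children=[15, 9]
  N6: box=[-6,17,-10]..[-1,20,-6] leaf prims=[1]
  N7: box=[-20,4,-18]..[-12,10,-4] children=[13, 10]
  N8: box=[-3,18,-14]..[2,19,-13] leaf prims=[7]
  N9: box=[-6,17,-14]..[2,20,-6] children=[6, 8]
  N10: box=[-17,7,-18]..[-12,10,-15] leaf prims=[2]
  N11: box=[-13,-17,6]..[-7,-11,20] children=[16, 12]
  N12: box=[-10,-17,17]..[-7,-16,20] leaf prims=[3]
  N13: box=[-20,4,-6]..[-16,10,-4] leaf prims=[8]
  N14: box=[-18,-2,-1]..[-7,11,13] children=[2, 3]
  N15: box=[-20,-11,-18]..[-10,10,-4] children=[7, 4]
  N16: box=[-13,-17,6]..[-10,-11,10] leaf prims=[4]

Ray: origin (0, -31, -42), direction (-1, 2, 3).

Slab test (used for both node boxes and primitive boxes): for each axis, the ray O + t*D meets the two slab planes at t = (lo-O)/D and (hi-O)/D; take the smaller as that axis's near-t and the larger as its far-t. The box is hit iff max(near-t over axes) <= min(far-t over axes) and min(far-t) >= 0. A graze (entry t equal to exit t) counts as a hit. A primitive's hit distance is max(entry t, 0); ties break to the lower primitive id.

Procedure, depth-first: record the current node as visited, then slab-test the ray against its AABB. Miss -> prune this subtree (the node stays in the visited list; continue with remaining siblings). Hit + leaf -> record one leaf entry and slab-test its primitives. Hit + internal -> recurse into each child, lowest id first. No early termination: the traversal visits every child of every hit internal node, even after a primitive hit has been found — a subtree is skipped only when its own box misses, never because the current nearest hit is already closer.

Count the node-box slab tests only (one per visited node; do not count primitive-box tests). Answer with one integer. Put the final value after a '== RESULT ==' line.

Trace the traversal:
N0 x:[-2,20] y:[7,51/2] z:[8,62/3] -> hit [8,20], descend [1, 5]
  N1 x:[7,18] y:[7,21] z:[41/3,62/3] -> hit [41/3,18], descend [11, 14]
    N11 x:[7,13] y:[7,10] z:[16,62/3] -> miss, prune
    N14 x:[7,18] y:[29/2,21] z:[41/3,55/3] -> hit [29/2,18], descend [2, 3]
      N2 x:[14,18] y:[29/2,16] z:[41/3,46/3] -> hit [29/2,46/3] leaf, test {P0@t=29/2}
      N3 x:[7,11] y:[18,21] z:[49/3,55/3] -> miss, prune
  N5 x:[-2,20] y:[10,51/2] z:[8,38/3] -> hit [10,38/3], descend [9, 15]
    N9 x:[-2,6] y:[24,51/2] z:[28/3,12] -> miss, prune
    N15 x:[10,20] y:[10,41/2] z:[8,38/3] -> hit [10,38/3], descend [4, 7]
      N4 x:[10,15] y:[10,11] z:[26/3,32/3] -> hit [10,32/3] leaf, test {P5@t=10}
      N7 x:[12,20] y:[35/2,41/2] z:[8,38/3] -> miss, prune

order=[0, 1, 11, 14, 2, 3, 5, 9, 15, 4, 7]  |boxes|=11  |leaves|=2  hit=P5

== RESULT ==
11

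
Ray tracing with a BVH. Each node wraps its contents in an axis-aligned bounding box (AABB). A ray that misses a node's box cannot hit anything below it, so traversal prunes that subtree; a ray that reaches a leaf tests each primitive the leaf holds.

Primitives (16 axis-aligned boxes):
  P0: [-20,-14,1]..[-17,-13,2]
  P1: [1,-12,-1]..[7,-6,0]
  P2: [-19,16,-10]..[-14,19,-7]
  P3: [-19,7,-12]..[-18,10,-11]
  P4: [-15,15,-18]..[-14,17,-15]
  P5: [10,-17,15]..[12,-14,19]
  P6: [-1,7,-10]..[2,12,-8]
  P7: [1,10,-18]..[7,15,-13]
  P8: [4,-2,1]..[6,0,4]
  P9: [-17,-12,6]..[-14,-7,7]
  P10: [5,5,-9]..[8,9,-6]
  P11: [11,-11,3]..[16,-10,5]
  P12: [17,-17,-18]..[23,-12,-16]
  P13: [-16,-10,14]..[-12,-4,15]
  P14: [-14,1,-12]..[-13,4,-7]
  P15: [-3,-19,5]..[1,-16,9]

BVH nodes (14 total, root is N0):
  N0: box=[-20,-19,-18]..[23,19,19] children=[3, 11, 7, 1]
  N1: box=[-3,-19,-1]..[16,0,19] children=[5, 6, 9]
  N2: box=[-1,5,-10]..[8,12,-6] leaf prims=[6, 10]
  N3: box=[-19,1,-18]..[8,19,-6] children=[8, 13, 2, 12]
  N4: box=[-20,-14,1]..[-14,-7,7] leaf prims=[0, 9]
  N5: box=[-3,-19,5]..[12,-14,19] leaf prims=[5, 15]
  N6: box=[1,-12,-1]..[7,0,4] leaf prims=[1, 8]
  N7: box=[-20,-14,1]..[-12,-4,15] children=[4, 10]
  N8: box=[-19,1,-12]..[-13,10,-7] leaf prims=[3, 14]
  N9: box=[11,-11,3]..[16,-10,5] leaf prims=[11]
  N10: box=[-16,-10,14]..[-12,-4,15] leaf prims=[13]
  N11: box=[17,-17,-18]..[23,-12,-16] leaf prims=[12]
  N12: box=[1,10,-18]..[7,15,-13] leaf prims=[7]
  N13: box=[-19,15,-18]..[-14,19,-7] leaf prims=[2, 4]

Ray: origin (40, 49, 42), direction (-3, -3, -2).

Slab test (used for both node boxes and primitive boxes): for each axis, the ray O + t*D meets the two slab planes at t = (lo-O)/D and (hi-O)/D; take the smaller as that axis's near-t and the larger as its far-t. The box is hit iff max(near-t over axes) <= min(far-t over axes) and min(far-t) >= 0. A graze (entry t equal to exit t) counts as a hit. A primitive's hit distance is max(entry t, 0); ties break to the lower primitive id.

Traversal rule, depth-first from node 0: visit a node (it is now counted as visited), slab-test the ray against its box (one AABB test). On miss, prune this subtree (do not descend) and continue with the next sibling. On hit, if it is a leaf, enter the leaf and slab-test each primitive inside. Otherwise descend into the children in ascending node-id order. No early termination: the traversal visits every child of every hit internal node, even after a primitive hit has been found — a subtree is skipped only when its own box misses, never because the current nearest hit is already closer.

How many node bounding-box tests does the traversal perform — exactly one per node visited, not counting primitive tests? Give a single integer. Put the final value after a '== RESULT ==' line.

Traverse from the root:
N0 x:[17/3,20] y:[10,68/3] z:[23/2,30] -> hit [23/2,20], descend [1, 3, 7, 11]
  N1 x:[8,43/3] y:[49/3,68/3] z:[23/2,43/2] -> miss, prune
  N3 x:[32/3,59/3] y:[10,16] z:[24,30] -> miss, prune
  N7 x:[52/3,20] y:[53/3,21] z:[27/2,41/2] -> hit [53/3,20], descend [4, 10]
    N4 x:[18,20] y:[56/3,21] z:[35/2,41/2] -> hit [56/3,20] leaf, test {P0(miss), P9(miss)}
    N10 x:[52/3,56/3] y:[53/3,59/3] z:[27/2,14] -> miss, prune
  N11 x:[17/3,23/3] y:[61/3,22] z:[29,30] -> miss, prune

order=[0, 1, 3, 7, 4, 10, 11]  |boxes|=7  |leaves|=1  hit=miss

== RESULT ==
7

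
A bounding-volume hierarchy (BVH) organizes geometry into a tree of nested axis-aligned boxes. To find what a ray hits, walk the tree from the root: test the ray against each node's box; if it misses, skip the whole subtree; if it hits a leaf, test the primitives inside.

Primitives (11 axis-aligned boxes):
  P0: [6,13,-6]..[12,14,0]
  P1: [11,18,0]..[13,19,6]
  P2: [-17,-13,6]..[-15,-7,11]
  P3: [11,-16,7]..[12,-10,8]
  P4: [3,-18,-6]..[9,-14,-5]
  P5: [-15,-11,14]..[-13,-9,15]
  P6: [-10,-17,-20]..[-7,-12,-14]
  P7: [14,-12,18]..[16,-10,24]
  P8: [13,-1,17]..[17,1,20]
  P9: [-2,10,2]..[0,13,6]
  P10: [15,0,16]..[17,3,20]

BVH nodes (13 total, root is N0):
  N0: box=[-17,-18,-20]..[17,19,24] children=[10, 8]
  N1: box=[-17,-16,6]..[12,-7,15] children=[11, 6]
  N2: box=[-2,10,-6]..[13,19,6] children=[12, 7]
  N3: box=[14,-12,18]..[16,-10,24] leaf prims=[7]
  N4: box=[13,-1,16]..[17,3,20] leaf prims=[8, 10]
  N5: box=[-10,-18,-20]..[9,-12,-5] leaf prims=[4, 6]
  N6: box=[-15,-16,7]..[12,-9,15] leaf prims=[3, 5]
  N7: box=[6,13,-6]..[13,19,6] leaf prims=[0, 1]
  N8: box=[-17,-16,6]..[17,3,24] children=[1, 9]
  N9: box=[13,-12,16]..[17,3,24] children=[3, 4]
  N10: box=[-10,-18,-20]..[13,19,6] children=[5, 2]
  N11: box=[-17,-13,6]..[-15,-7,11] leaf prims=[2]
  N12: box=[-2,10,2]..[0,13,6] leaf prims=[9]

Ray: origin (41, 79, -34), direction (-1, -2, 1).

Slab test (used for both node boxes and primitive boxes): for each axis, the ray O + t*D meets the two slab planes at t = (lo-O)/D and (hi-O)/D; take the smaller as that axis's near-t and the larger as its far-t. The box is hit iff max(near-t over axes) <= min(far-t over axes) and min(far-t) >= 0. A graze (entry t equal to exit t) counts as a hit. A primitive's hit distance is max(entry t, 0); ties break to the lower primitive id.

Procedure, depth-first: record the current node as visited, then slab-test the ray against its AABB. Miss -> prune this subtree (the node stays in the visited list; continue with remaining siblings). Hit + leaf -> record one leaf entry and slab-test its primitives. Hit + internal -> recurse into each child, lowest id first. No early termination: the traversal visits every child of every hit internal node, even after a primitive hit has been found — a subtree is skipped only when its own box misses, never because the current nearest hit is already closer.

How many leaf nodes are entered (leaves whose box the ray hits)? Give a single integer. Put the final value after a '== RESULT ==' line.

Trace the traversal:
N0 x:[24,58] y:[30,97/2] z:[14,58] -> hit [30,97/2], descend [8, 10]
  N8 x:[24,58] y:[38,95/2] z:[40,58] -> hit [40,95/2], descend [1, 9]
    N1 x:[29,58] y:[43,95/2] z:[40,49] -> hit [43,95/2], descend [6, 11]
      N6 x:[29,56] y:[44,95/2] z:[41,49] -> hit [44,95/2] leaf, test {P3(miss), P5(miss)}
      N11 x:[56,58] y:[43,46] z:[40,45] -> miss, prune
    N9 x:[24,28] y:[38,91/2] z:[50,58] -> miss, prune
  N10 x:[28,51] y:[30,97/2] z:[14,40] -> hit [30,40], descend [2, 5]
    N2 x:[28,43] y:[30,69/2] z:[28,40] -> hit [30,69/2], descend [7, 12]
      N7 x:[28,35] y:[30,33] z:[28,40] -> hit [30,33] leaf, test {P0@t=65/2, P1(miss)}
      N12 x:[41,43] y:[33,69/2] z:[36,40] -> miss, prune
    N5 x:[32,51] y:[91/2,97/2] z:[14,29] -> miss, prune

Summary -> nodes [0, 8, 1, 6, 11, 9, 10, 2, 7, 12, 5]; box-tests=11; leaf-entries=2; first=P0

== RESULT ==
2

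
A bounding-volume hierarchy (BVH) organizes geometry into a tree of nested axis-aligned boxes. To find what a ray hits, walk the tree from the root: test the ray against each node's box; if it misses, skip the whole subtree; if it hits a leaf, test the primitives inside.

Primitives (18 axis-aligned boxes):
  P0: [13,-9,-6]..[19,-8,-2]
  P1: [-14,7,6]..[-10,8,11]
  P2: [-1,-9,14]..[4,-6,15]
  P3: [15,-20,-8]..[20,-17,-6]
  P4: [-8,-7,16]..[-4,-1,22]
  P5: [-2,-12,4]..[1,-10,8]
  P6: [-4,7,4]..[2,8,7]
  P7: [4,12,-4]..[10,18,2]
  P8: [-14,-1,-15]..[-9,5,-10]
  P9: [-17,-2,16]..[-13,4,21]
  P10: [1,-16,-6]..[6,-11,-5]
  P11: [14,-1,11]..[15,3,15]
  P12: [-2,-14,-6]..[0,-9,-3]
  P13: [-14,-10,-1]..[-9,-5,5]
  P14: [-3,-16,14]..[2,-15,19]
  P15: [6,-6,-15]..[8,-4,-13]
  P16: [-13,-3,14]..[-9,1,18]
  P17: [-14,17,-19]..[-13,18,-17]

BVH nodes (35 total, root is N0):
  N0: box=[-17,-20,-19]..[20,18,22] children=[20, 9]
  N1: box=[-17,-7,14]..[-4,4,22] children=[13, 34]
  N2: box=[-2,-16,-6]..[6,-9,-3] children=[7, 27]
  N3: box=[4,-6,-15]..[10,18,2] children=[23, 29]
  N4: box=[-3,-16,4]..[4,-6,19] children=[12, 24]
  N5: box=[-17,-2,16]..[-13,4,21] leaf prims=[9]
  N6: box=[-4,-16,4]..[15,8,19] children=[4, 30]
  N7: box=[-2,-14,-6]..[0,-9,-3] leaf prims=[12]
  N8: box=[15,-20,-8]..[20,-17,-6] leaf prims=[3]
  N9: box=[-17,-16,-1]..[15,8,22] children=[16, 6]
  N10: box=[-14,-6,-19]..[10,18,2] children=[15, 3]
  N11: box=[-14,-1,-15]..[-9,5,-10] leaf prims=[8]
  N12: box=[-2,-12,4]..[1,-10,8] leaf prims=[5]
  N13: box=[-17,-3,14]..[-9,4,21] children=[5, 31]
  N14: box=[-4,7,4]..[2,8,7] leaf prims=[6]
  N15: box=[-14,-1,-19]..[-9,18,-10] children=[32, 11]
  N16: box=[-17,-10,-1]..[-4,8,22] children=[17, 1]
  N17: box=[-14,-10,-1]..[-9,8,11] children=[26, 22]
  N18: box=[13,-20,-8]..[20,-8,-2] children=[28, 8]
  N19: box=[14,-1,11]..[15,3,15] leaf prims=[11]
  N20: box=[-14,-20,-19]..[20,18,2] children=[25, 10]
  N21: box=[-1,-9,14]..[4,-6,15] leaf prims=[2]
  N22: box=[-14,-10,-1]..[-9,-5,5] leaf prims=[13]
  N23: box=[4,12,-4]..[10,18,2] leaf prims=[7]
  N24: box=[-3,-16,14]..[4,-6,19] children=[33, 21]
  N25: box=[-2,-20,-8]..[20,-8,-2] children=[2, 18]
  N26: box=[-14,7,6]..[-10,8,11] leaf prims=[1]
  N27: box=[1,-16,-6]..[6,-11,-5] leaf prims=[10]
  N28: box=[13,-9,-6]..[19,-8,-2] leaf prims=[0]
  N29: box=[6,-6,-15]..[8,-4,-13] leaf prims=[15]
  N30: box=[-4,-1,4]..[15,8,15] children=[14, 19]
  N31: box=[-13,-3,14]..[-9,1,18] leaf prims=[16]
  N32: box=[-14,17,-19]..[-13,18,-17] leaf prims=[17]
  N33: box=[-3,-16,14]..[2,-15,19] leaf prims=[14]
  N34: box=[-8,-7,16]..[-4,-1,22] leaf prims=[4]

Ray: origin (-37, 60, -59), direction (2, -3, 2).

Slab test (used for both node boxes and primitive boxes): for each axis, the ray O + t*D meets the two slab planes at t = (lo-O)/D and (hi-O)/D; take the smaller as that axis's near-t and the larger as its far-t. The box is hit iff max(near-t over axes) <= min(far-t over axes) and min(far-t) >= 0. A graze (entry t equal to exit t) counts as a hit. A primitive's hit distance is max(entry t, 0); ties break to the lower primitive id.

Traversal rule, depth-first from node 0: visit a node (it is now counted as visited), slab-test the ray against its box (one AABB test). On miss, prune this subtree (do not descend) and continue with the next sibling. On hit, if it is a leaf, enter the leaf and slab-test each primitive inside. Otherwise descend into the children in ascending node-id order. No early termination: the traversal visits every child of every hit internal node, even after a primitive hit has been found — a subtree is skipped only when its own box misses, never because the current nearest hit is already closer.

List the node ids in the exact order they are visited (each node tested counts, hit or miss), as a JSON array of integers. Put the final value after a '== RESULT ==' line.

Traverse from the root:
N0 x:[10,57/2] y:[14,80/3] z:[20,81/2] -> hit [20,80/3], descend [9, 20]
  N9 x:[10,26] y:[52/3,76/3] z:[29,81/2] -> miss, prune
  N20 x:[23/2,57/2] y:[14,80/3] z:[20,61/2] -> hit [20,80/3], descend [10, 25]
    N10 x:[23/2,47/2] y:[14,22] z:[20,61/2] -> hit [20,22], descend [3, 15]
      N3 x:[41/2,47/2] y:[14,22] z:[22,61/2] -> hit [22,22], descend [23, 29]
        N23 x:[41/2,47/2] y:[14,16] z:[55/2,61/2] -> miss, prune
        N29 x:[43/2,45/2] y:[64/3,22] z:[22,23] -> hit [22,22] leaf, test {P15@t=22}
      N15 x:[23/2,14] y:[14,61/3] z:[20,49/2] -> miss, prune
    N25 x:[35/2,57/2] y:[68/3,80/3] z:[51/2,57/2] -> hit [51/2,80/3], descend [2, 18]
      N2 x:[35/2,43/2] y:[23,76/3] z:[53/2,28] -> miss, prune
      N18 x:[25,57/2] y:[68/3,80/3] z:[51/2,57/2] -> hit [51/2,80/3], descend [8, 28]
        N8 x:[26,57/2] y:[77/3,80/3] z:[51/2,53/2] -> hit [26,53/2] leaf, test {P3@t=26}
        N28 x:[25,28] y:[68/3,23] z:[53/2,57/2] -> miss, prune

13 AABB tests over nodes [0, 9, 20, 10, 3, 23, 29, 15, 25, 2, 18, 8, 28]; 2 leaves entered; closest P15.

== RESULT ==
[0, 9, 20, 10, 3, 23, 29, 15, 25, 2, 18, 8, 28]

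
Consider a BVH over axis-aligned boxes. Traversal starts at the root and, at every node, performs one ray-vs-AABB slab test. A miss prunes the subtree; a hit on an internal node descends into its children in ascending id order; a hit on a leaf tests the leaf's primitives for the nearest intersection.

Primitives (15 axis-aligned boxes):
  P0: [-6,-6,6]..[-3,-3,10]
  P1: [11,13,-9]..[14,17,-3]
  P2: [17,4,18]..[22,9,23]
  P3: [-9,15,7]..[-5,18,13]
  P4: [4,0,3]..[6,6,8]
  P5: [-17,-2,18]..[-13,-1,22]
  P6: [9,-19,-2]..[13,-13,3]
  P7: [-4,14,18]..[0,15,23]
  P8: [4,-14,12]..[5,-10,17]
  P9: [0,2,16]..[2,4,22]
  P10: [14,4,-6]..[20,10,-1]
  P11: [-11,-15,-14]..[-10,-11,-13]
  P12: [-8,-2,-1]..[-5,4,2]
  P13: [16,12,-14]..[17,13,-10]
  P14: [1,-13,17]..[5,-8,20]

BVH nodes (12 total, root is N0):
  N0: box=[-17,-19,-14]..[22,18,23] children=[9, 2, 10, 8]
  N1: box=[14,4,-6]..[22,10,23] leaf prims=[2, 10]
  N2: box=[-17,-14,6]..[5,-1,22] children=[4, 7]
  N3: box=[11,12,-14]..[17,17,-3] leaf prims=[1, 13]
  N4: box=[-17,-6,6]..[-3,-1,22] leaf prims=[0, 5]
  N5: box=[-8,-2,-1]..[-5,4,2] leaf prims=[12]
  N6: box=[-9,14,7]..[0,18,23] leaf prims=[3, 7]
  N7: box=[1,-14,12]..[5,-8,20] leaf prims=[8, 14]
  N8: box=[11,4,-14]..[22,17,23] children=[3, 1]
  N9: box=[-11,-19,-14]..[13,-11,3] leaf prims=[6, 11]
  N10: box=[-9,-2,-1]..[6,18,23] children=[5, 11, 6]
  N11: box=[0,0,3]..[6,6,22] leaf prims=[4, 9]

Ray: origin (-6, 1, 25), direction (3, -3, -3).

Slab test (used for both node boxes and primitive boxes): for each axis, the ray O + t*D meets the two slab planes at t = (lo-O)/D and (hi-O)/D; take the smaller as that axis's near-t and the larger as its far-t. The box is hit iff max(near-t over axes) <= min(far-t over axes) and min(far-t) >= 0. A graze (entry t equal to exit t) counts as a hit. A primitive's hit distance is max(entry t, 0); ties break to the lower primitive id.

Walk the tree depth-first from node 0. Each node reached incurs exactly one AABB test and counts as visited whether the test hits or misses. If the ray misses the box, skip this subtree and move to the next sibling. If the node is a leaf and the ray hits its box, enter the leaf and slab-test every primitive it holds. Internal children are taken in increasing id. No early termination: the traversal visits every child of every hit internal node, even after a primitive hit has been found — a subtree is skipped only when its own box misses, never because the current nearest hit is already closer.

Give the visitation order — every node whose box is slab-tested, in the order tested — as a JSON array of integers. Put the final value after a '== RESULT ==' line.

Trace the traversal:
N0 x:[-11/3,28/3] y:[-17/3,20/3] z:[2/3,13] -> hit [2/3,20/3], descend [2, 8, 9, 10]
  N2 x:[-11/3,11/3] y:[2/3,5] z:[1,19/3] -> hit [1,11/3], descend [4, 7]
    N4 x:[-11/3,1] y:[2/3,7/3] z:[1,19/3] -> hit [1,1] leaf, test {P0(miss), P5(miss)}
    N7 x:[7/3,11/3] y:[3,5] z:[5/3,13/3] -> hit [3,11/3] leaf, test {P8@t=11/3, P14(miss)}
  N8 x:[17/3,28/3] y:[-16/3,-1] z:[2/3,13] -> miss, prune
  N9 x:[-5/3,19/3] y:[4,20/3] z:[22/3,13] -> miss, prune
  N10 x:[-1,4] y:[-17/3,1] z:[2/3,26/3] -> hit [2/3,1], descend [5, 6, 11]
    N5 x:[-2/3,1/3] y:[-1,1] z:[23/3,26/3] -> miss, prune
    N6 x:[-1,2] y:[-17/3,-13/3] z:[2/3,6] -> miss, prune
    N11 x:[2,4] y:[-5/3,1/3] z:[1,22/3] -> miss, prune

order=[0, 2, 4, 7, 8, 9, 10, 5, 6, 11]  |boxes|=10  |leaves|=2  hit=P8

== RESULT ==
[0, 2, 4, 7, 8, 9, 10, 5, 6, 11]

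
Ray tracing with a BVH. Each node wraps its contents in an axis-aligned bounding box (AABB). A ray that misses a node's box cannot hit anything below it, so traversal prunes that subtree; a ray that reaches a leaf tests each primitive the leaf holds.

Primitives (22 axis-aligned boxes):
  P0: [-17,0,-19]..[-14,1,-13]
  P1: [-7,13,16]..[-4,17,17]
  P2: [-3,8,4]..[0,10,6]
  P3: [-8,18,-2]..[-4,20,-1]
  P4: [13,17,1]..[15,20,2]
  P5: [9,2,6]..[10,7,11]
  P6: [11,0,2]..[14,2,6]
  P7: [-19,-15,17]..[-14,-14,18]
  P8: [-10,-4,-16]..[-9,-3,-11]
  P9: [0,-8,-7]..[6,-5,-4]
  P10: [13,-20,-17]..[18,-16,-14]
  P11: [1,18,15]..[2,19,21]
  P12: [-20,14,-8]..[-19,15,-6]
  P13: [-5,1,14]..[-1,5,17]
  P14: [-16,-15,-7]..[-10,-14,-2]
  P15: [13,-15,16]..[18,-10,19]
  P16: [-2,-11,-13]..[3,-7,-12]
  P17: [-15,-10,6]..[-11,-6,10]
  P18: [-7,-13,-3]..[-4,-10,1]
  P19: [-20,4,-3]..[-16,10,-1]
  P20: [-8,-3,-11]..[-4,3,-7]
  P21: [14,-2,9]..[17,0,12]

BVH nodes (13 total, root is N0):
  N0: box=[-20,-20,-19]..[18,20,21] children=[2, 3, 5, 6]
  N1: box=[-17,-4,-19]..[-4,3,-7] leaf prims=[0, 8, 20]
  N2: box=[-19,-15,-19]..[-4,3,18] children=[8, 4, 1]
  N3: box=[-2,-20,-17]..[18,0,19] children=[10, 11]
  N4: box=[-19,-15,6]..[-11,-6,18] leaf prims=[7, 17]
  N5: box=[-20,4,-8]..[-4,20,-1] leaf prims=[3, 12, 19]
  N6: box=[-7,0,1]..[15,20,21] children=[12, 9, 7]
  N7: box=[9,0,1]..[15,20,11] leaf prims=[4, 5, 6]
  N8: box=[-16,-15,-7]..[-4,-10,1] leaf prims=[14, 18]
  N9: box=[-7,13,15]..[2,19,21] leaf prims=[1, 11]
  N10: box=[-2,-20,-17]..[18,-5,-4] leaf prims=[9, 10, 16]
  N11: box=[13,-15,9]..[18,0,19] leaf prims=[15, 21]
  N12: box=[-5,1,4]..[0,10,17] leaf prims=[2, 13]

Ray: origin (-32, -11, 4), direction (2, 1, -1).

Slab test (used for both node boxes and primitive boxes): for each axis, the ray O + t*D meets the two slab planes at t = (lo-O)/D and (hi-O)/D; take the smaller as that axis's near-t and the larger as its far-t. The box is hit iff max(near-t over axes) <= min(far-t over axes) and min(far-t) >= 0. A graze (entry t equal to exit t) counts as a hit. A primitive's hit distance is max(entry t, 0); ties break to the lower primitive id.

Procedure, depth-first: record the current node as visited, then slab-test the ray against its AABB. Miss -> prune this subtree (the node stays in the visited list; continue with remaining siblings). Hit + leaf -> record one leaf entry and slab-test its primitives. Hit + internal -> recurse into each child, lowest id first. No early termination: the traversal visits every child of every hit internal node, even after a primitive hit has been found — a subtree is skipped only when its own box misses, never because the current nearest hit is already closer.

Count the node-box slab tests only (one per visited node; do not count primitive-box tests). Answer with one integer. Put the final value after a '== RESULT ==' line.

Walk:
N0 x:[6,25] y:[-9,31] z:[-17,23] -> hit [6,23], descend [2, 3, 5, 6]
  N2 x:[13/2,14] y:[-4,14] z:[-14,23] -> hit [13/2,14], descend [1, 4, 8]
    N1 x:[15/2,14] y:[7,14] z:[11,23] -> hit [11,14] leaf, test {P0(miss), P8(miss), P20@t=12}
    N4 x:[13/2,21/2] y:[-4,5] z:[-14,-2] -> miss, prune
    N8 x:[8,14] y:[-4,1] z:[3,11] -> miss, prune
  N3 x:[15,25] y:[-9,11] z:[-15,21] -> miss, prune
  N5 x:[6,14] y:[15,31] z:[5,12] -> miss, prune
  N6 x:[25/2,47/2] y:[11,31] z:[-17,3] -> miss, prune

Visited [0, 2, 1, 4, 8, 3, 5, 6]. Tests: 8 box, 1 leaf. Nearest: P20.

== RESULT ==
8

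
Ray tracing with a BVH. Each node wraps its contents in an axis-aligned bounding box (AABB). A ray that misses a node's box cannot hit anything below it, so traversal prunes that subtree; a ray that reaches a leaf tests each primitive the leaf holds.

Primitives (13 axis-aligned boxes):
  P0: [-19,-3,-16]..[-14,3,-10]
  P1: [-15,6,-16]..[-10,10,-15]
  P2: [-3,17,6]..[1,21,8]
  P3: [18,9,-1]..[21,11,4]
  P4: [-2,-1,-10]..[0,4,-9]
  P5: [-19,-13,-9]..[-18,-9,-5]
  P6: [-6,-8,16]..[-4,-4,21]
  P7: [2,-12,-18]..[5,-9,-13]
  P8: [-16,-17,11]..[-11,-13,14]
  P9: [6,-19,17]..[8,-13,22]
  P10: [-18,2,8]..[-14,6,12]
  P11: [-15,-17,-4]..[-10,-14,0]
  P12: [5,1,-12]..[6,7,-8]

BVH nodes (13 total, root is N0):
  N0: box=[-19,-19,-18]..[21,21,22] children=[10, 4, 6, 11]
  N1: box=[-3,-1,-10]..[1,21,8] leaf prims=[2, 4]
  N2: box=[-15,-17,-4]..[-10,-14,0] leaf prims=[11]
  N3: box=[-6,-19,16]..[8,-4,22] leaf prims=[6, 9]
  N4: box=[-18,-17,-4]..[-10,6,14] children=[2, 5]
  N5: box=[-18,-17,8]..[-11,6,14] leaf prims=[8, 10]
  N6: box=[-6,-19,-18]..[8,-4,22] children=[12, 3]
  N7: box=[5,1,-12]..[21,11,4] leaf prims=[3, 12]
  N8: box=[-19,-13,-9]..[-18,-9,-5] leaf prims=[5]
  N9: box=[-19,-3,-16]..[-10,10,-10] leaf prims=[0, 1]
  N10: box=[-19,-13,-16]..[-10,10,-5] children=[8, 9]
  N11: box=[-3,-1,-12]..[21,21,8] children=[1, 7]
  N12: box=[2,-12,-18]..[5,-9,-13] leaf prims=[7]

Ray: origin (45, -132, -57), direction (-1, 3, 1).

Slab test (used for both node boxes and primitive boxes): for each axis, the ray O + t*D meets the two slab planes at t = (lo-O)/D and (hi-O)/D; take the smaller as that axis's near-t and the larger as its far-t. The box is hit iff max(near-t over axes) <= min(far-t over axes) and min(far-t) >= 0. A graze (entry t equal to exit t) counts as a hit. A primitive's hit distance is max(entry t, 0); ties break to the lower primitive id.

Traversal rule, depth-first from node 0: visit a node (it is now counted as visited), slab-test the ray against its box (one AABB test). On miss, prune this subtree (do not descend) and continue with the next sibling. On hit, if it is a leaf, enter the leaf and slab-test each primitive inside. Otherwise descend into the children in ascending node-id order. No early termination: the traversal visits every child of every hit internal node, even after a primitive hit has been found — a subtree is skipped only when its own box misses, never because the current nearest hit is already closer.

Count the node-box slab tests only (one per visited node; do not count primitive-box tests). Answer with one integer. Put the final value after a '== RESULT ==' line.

Trace the traversal:
N0 x:[24,64] y:[113/3,51] z:[39,79] -> hit [39,51], descend [4, 6, 10, 11]
  N4 x:[55,63] y:[115/3,46] z:[53,71] -> miss, prune
  N6 x:[37,51] y:[113/3,128/3] z:[39,79] -> hit [39,128/3], descend [3, 12]
    N3 x:[37,51] y:[113/3,128/3] z:[73,79] -> miss, prune
    N12 x:[40,43] y:[40,41] z:[39,44] -> hit [40,41] leaf, test {P7@t=40}
  N10 x:[55,64] y:[119/3,142/3] z:[41,52] -> miss, prune
  N11 x:[24,48] y:[131/3,51] z:[45,65] -> hit [45,48], descend [1, 7]
    N1 x:[44,48] y:[131/3,51] z:[47,65] -> hit [47,48] leaf, test {P2(miss), P4(miss)}
    N7 x:[24,40] y:[133/3,143/3] z:[45,61] -> miss, prune

Summary -> nodes [0, 4, 6, 3, 12, 10, 11, 1, 7]; box-tests=9; leaf-entries=2; first=P7

== RESULT ==
9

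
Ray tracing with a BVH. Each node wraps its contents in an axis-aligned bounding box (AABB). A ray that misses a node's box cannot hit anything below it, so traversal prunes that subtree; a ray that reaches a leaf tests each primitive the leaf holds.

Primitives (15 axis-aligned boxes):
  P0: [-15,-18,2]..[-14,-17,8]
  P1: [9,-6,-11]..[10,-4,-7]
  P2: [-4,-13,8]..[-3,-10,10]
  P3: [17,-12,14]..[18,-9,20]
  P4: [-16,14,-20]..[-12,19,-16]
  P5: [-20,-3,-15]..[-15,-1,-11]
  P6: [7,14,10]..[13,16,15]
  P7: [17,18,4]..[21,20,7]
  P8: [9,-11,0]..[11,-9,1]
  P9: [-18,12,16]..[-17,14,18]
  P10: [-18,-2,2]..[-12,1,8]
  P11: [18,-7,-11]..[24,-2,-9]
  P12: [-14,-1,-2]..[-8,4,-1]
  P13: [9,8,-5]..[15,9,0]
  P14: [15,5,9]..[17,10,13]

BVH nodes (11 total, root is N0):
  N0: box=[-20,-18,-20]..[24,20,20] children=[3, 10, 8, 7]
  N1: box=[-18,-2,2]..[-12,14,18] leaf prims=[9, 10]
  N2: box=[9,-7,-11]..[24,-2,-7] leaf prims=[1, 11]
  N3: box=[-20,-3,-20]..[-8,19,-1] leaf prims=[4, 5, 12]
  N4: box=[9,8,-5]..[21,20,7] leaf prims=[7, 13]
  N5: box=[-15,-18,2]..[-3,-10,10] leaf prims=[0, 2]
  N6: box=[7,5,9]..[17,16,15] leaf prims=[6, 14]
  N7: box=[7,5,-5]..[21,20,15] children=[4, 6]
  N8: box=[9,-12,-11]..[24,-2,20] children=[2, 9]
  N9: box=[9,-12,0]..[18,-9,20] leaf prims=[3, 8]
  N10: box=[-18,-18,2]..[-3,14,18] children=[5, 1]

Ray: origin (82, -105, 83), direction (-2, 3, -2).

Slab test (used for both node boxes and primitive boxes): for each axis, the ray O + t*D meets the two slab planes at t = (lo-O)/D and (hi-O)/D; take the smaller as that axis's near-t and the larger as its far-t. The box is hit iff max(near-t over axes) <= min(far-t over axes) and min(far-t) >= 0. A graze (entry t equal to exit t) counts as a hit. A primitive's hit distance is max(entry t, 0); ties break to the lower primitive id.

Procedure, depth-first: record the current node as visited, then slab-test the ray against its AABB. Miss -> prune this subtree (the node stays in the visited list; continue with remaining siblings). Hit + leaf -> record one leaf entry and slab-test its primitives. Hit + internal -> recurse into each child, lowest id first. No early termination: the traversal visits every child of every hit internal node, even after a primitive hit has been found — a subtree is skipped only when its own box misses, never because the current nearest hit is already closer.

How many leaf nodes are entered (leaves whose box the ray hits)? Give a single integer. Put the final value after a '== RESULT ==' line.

Traverse from the root:
N0 x:[29,51] y:[29,125/3] z:[63/2,103/2] -> hit [63/2,125/3], descend [3, 7, 8, 10]
  N3 x:[45,51] y:[34,124/3] z:[42,103/2] -> miss, prune
  N7 x:[61/2,75/2] y:[110/3,125/3] z:[34,44] -> hit [110/3,75/2], descend [4, 6]
    N4 x:[61/2,73/2] y:[113/3,125/3] z:[38,44] -> miss, prune
    N6 x:[65/2,75/2] y:[110/3,121/3] z:[34,37] -> hit [110/3,37] leaf, test {P6(miss), P14(miss)}
  N8 x:[29,73/2] y:[31,103/3] z:[63/2,47] -> hit [63/2,103/3], descend [2, 9]
    N2 x:[29,73/2] y:[98/3,103/3] z:[45,47] -> miss, prune
    N9 x:[32,73/2] y:[31,32] z:[63/2,83/2] -> hit [32,32] leaf, test {P3@t=32, P8(miss)}
  N10 x:[85/2,50] y:[29,119/3] z:[65/2,81/2] -> miss, prune

Visited [0, 3, 7, 4, 6, 8, 2, 9, 10]. Tests: 9 box, 2 leaf. Nearest: P3.

== RESULT ==
2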